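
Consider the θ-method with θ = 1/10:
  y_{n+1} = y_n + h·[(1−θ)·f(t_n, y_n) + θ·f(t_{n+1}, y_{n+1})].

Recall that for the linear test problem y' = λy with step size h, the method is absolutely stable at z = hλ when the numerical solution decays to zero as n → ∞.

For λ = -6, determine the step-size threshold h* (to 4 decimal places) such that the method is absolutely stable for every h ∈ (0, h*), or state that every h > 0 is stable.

Set f=λy, z=hλ:
  y_{n+1} = y_n + z·[9/10·y_n + 1/10·y_{n+1}] ⇒ (1 − 1/10z)y_{n+1} = (1 + 9/10z)y_n
  ⇒ R(z) = (1 + 9/10z)/(1 − 1/10z).

Solve |R(x)|<1 on ℝ⁻.
x=-0.67: |R|=0.3721
R=−1: 1+9/10x = −1+1/10x ⇒ -4/5x=2 ⇒ x=2/(-4/5)=-2.5000
Confirm numerically:
  x=-1.517: |R|=0.31718 <1
  x=-1.411: |R|=0.23653 <1
  x=-1.162: |R|=0.04103 <1
  x=-1.016: |R|=0.07771 <1
  x=-2.968: |R|=1.28871 >1
  x=-2.715: |R|=1.13527 >1
So |R|<1 on (-2.5000, 0).

(-2.5000,0); λ=-6 ⇒ h* = (5/2)/6 = 0.4167.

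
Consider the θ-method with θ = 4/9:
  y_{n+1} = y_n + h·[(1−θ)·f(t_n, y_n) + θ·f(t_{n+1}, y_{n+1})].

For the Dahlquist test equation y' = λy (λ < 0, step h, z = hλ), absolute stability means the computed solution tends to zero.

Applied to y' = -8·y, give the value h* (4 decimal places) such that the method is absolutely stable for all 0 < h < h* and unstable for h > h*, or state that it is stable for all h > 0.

Set f=λy, z=hλ:
  y_{n+1} = y_n + z·[5/9·y_n + 4/9·y_{n+1}] ⇒ (1 − 4/9z)y_{n+1} = (1 + 5/9z)y_n
  R(z) = (1 + 5/9z)/(1 − 4/9z).

Boundary: |R(x)|=1, x<0.
x=-1.78: |R|=0.0062
R=−1: 1+5/9x = −1+4/9x ⇒ -1/9x=2 ⇒ x=2/(-1/9)=-18.0000
Confirm numerically:
  x=-11.895: |R|=0.89210 <1
  x=-11.799: |R|=0.88965 <1
  x=-11.264: |R|=0.87539 <1
  x=-11.094: |R|=0.87062 <1
  x=-18.593: |R|=1.00711 >1
  x=-18.416: |R|=1.00503 >1
  x=-18.223: |R|=1.00272 >1
So |R|<1 on (-18.0000, 0).

(-18.0000,0); λ=-8 ⇒ h* = (18)/8 = 2.2500.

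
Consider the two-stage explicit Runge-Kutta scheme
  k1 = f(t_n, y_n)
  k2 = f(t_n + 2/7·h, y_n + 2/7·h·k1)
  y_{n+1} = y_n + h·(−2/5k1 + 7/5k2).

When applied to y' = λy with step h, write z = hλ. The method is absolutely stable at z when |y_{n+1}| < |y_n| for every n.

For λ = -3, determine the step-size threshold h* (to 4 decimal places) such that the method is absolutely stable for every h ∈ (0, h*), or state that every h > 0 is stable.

(-2.5000,0); λ=-3 ⇒ h* = (5/2)/3 = 0.8333.

Test eqn y'=λy, z=hλ:
  k1=λy_n ⇒ h·k1=z·y_n;  k2=λ(1+2/7z)y_n ⇒ h·k2=z(1+2/7z)y_n
  y_{n+1}/y_n = 1 − 2/5z + 7/5z(1+2/7z) = 1 + z + 2/5z²
  R(z) = 1 + z + 2/5z².

Need |R(x)|<1, x<0.
x=-0.56: |R|=0.5654
R=1: x+2/5x²=0 ⇒ x=−5/2=-2.5000; min R=1−1/(4·2/5)=0.3750>−1
Confirm numerically:
  x=-1.875: |R|=0.53125 <1
  x=-1.575: |R|=0.41725 <1
  x=-1.354: |R|=0.37933 <1
  x=-2.835: |R|=1.37989 >1
  x=-2.800: |R|=1.33600 >1
Interval (-2.5000, 0).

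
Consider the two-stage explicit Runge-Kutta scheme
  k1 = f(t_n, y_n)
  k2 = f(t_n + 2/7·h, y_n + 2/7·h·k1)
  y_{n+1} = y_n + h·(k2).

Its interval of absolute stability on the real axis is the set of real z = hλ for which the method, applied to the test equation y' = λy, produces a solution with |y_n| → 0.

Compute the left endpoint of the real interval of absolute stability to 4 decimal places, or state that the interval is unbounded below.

Set f=λy, z=hλ:
  k1=λy_n ⇒ h·k1=z·y_n;  k2=λ(1+2/7z)y_n ⇒ h·k2=z(1+2/7z)y_n
  y_{n+1}/y_n = 1 + z(1+2/7z) = 1 + z + 2/7z²
  so R(z) = 1 + z + 2/7z².

Solve |R(x)|<1 on ℝ⁻.
x=-0.39: |R|=0.6535
R=1: x+2/7x²=0 ⇒ x=−7/2=-3.5000; min R=1−1/(4·2/7)=0.1250>−1
Confirm numerically:
  x=-3.454: |R|=0.95460 <1
  x=-2.298: |R|=0.21080 <1
  x=-1.858: |R|=0.12833 <1
  x=-1.778: |R|=0.12522 <1
  x=-3.951: |R|=1.50911 >1
  x=-3.573: |R|=1.07452 >1
Interval (-3.5000, 0).

left endpoint -3.5000.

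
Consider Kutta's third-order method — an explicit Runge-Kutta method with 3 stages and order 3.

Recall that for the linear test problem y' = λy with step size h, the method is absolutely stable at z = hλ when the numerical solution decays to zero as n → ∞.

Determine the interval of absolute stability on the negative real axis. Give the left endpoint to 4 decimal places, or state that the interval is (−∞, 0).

On y'=λy, z=hλ:
  order 3, 3-stage ⇒ R(z)=1+z+z^2/2+z^3/6
  (e.g. R(-1.55)=0.03060, |R|=0.03060)

Find x<0 with |R(x)|<1.
x=-1.55: |R|=0.0306
|R(-2.33)|=0.7238 |R(-1.03)|=0.3183 |R(-0.71)|=0.4824
Bisect:
  x_lo=-3.0053 |R|=2.0132  x_hi=-0.1252 |R|=0.8823
  mid=-1.56524 |R|=0.02061 →hi
  mid=-2.28526 |R|=0.66315 →hi
  mid=-2.64527 |R|=1.23157 →lo
  mid=-2.46526 |R|=0.92362 →hi
  mid=-2.55527 |R|=1.07129 →lo
  mid=-2.51027 |R|=0.99593 →hi
  mid=-2.53277 |R|=1.03322 →lo
  mid=-2.52152 |R|=1.01448 →lo
  ...
  [-2.51290,-2.51273] ⇒ x*=-2.5127
Stable set (-2.5127, 0).

z∈(-2.5127,0).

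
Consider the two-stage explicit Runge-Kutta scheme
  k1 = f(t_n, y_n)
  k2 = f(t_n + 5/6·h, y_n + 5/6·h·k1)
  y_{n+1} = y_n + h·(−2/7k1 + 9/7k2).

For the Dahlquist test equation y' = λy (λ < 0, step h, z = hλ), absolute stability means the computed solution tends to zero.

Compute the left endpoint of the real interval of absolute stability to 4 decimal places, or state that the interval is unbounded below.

With y'=λy (z=hλ):
  k1=λy_n ⇒ h·k1=z·y_n;  k2=λ(1+5/6z)y_n ⇒ h·k2=z(1+5/6z)y_n
  y_{n+1}/y_n = 1 − 2/7z + 9/7z(1+5/6z) = 1 + z + 15/14z²
  Hence R(z) = 1 + z + 15/14z².

Boundary: |R(x)|=1, x<0.
x=-0.51: |R|=0.7687
R=1: x+15/14x²=0 ⇒ x=−14/15=-0.9333; min R=1−1/(4·15/14)=0.7667>−1
Confirm numerically:
  x=-0.868: |R|=0.93924 <1
  x=-0.795: |R|=0.88217 <1
  x=-0.541: |R|=0.77259 <1
  x=-0.499: |R|=0.76779 <1
  x=-1.387: |R|=1.67418 >1
  x=-1.324: |R|=1.55419 >1
  x=-1.007: |R|=1.07948 >1
So |R|<1 on (-0.9333, 0).

left endpoint -0.9333.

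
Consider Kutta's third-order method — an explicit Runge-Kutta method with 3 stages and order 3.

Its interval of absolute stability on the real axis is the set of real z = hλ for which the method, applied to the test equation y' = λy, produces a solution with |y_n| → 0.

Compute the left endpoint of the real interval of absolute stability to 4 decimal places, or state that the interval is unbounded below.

z* = -2.5127.

Test eqn y'=λy, z=hλ:
  order 3, 3-stage ⇒ R(z)=1+z+z^2/2+z^3/6
  (e.g. R(-0.53)=0.58564, |R|=0.58564)

Need |R(x)|<1, x<0.
x=-0.53: |R|=0.5856
|R(-2.64)|=1.2218 |R(-2.43)|=0.8690 |R(-2.42)|=0.8539
Bisect:
  x_lo=-2.9587 |R|=1.8985  x_hi=-0.0519 |R|=0.9494
  mid=-1.50531 |R|=0.05917 →hi
  mid=-2.23201 |R|=0.59434 →hi
  mid=-2.59536 |R|=1.14110 →lo
  mid=-2.41369 |R|=0.84439 →hi
  mid=-2.50453 |R|=0.98654 →hi
  mid=-2.54995 |R|=1.06222 →lo
  mid=-2.52724 |R|=1.02399 →lo
  mid=-2.51588 |R|=1.00516 →lo
  ...
  [-2.51287,-2.51269] ⇒ x*=-2.5127
Interval (-2.5127, 0).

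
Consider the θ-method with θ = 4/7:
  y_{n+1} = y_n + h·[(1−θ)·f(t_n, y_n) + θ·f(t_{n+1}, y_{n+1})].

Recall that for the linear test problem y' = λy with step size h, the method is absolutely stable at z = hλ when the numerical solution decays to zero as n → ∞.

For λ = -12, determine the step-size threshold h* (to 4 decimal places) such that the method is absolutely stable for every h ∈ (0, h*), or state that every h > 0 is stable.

On y'=λy, z=hλ:
  y_{n+1} = y_n + z·[3/7·y_n + 4/7·y_{n+1}] ⇒ (1 − 4/7z)y_{n+1} = (1 + 3/7z)y_n
  so R(z) = (1 + 3/7z)/(1 − 4/7z).

Find x<0 with |R(x)|<1.
x=-0.54: |R|=0.5873
x=-2: |R|=0.0667
x=-10: |R|=0.4894
x=-100: |R|=0.7199
θ=4/7≥1/2 ⇒ |1+3/7x|<|1−4/7x| ∀x<0 ⇒ unbounded interval.

interval (−∞, 0). Any h>0 works for λ=-12.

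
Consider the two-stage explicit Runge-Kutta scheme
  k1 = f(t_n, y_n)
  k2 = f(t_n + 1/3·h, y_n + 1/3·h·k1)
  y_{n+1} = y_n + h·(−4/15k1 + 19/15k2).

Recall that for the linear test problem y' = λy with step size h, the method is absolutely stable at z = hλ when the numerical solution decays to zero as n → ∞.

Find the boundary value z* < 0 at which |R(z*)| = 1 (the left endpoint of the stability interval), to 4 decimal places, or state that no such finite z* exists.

Set f=λy, z=hλ:
  k1=λy_n ⇒ h·k1=z·y_n;  k2=λ(1+1/3z)y_n ⇒ h·k2=z(1+1/3z)y_n
  y_{n+1}/y_n = 1 − 4/15z + 19/15z(1+1/3z) = 1 + z + 19/45z²
  R(z) = 1 + z + 19/45z².

Need |R(x)|<1, x<0.
x=-0.6: |R|=0.5520
R=1: x+19/45x²=0 ⇒ x=−45/19=-2.3684; min R=1−1/(4·19/45)=0.4079>−1
Confirm numerically:
  x=-2.081: |R|=0.74746 <1
  x=-2.000: |R|=0.68889 <1
  x=-1.524: |R|=0.45664 <1
  x=-1.161: |R|=0.40812 <1
  x=-2.753: |R|=1.44703 >1
  x=-2.411: |R|=1.04334 >1
Interval (-2.3684, 0).

left endpoint -2.3684.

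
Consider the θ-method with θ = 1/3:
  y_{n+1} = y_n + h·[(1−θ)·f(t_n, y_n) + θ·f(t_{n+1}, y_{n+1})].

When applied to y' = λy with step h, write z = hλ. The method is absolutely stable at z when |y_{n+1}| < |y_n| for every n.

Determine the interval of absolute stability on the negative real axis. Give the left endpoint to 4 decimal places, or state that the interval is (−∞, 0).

(-6.0000, 0).

On y'=λy, z=hλ:
  y_{n+1} = y_n + z·[2/3·y_n + 1/3·y_{n+1}] ⇒ (1 − 1/3z)y_{n+1} = (1 + 2/3z)y_n
  R(z) = (1 + 2/3z)/(1 − 1/3z).

Boundary: |R(x)|=1, x<0.
x=-1.27: |R|=0.1077
R=−1: 1+2/3x = −1+1/3x ⇒ -1/3x=2 ⇒ x=2/(-1/3)=-6.0000
Confirm numerically:
  x=-4.186: |R|=0.74756 <1
  x=-4.116: |R|=0.73524 <1
  x=-3.613: |R|=0.63904 <1
  x=-6.286: |R|=1.03080 >1
  x=-6.228: |R|=1.02471 >1
Stable set (-6.0000, 0).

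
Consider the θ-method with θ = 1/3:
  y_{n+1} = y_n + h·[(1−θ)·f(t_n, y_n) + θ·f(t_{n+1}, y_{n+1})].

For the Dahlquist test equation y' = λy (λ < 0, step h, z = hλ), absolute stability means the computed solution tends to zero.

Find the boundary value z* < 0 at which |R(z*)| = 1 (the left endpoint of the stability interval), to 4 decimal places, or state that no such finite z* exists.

left endpoint -6.0000.

On y'=λy, z=hλ:
  y_{n+1} = y_n + z·[2/3·y_n + 1/3·y_{n+1}] ⇒ (1 − 1/3z)y_{n+1} = (1 + 2/3z)y_n
  ⇒ R(z) = (1 + 2/3z)/(1 − 1/3z).

Solve |R(x)|<1 on ℝ⁻.
x=-1.56: |R|=0.0263
R=−1: 1+2/3x = −1+1/3x ⇒ -1/3x=2 ⇒ x=2/(-1/3)=-6.0000
Confirm numerically:
  x=-4.864: |R|=0.85554 <1
  x=-4.707: |R|=0.83223 <1
  x=-2.948: |R|=0.48689 <1
  x=-6.127: |R|=1.01391 >1
  x=-6.048: |R|=1.00531 >1
  x=-6.032: |R|=1.00354 >1
Stable set (-6.0000, 0).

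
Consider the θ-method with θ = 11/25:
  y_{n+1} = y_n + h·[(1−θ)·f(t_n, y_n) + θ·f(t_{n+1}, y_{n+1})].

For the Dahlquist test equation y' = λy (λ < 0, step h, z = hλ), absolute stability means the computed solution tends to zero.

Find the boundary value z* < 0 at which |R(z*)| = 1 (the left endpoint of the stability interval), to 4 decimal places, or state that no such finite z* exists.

z* = -16.6667.

With y'=λy (z=hλ):
  y_{n+1} = y_n + z·[14/25·y_n + 11/25·y_{n+1}] ⇒ (1 − 11/25z)y_{n+1} = (1 + 14/25z)y_n
  ⇒ R(z) = (1 + 14/25z)/(1 − 11/25z).

Solve |R(x)|<1 on ℝ⁻.
x=-0.42: |R|=0.6455
R=−1: 1+14/25x = −1+11/25x ⇒ -3/25x=2 ⇒ x=2/(-3/25)=-16.6667
Confirm numerically:
  x=-15.935: |R|=0.98904 <1
  x=-15.242: |R|=0.97782 <1
  x=-14.761: |R|=0.96949 <1
  x=-8.541: |R|=0.79507 <1
  x=-17.135: |R|=1.00658 >1
  x=-16.954: |R|=1.00408 >1
Interval (-16.6667, 0).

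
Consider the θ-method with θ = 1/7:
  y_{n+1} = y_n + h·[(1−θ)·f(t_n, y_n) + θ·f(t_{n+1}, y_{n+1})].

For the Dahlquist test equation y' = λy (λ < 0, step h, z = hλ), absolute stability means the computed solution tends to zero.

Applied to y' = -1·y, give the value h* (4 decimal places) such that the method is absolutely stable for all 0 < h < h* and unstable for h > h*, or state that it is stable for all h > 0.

(-2.8000,0); λ=-1 ⇒ h* = (14/5)/1 = 2.8000.

Test eqn y'=λy, z=hλ:
  y_{n+1} = y_n + z·[6/7·y_n + 1/7·y_{n+1}] ⇒ (1 − 1/7z)y_{n+1} = (1 + 6/7z)y_n
  Hence R(z) = (1 + 6/7z)/(1 − 1/7z).

Solve |R(x)|<1 on ℝ⁻.
x=-1.42: |R|=0.1805
R=−1: 1+6/7x = −1+1/7x ⇒ -5/7x=2 ⇒ x=2/(-5/7)=-2.8000
Confirm numerically:
  x=-2.762: |R|=0.98054 <1
  x=-1.408: |R|=0.17222 <1
  x=-1.234: |R|=0.04906 <1
  x=-3.379: |R|=1.27893 >1
  x=-2.919: |R|=1.05999 >1
  x=-2.918: |R|=1.05949 >1
So |R|<1 on (-2.8000, 0).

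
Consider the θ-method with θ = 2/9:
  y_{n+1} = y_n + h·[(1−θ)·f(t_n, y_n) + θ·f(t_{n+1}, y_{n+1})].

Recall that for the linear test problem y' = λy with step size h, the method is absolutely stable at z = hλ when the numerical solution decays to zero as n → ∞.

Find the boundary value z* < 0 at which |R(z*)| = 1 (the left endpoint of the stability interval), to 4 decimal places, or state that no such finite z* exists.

Set f=λy, z=hλ:
  y_{n+1} = y_n + z·[7/9·y_n + 2/9·y_{n+1}] ⇒ (1 − 2/9z)y_{n+1} = (1 + 7/9z)y_n
  ⇒ R(z) = (1 + 7/9z)/(1 − 2/9z).

Boundary: |R(x)|=1, x<0.
x=-1.6: |R|=0.1803
R=−1: 1+7/9x = −1+2/9x ⇒ -5/9x=2 ⇒ x=2/(-5/9)=-3.6000
Confirm numerically:
  x=-3.268: |R|=0.89315 <1
  x=-2.960: |R|=0.78552 <1
  x=-1.822: |R|=0.29690 <1
  x=-1.564: |R|=0.16062 <1
  x=-4.193: |R|=1.17054 >1
  x=-4.029: |R|=1.12575 >1
  x=-3.943: |R|=1.10156 >1
Interval (-3.6000, 0).

left endpoint -3.6000.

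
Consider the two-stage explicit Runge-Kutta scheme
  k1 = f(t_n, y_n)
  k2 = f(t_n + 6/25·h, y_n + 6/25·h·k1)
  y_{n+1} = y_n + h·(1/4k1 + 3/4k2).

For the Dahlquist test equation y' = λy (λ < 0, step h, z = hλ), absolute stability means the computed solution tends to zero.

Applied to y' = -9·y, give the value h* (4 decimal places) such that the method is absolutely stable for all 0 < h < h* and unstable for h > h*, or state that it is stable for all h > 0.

(-5.5556,0); λ=-9 ⇒ h* = (50/9)/9 = 0.6173.

On y'=λy, z=hλ:
  k1=λy_n ⇒ h·k1=z·y_n;  k2=λ(1+6/25z)y_n ⇒ h·k2=z(1+6/25z)y_n
  y_{n+1}/y_n = 1 + 1/4z + 3/4z(1+6/25z) = 1 + z + 9/50z²
  Hence R(z) = 1 + z + 9/50z².

Find x<0 with |R(x)|<1.
x=-1.7: |R|=0.1798
R=1: x+9/50x²=0 ⇒ x=−50/9=-5.5556; min R=1−1/(4·9/50)=-0.3889>−1
Confirm numerically:
  x=-5.426: |R|=0.87347 <1
  x=-4.823: |R|=0.36404 <1
  x=-4.226: |R|=0.01137 <1
  x=-6.116: |R|=1.61698 >1
  x=-5.737: |R|=1.18737 >1
So |R|<1 on (-5.5556, 0).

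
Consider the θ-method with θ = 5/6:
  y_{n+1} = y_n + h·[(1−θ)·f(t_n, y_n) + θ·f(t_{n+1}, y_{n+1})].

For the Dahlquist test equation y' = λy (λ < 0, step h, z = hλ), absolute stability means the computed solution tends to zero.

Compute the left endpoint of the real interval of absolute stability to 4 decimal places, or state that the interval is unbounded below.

With y'=λy (z=hλ):
  y_{n+1} = y_n + z·[1/6·y_n + 5/6·y_{n+1}] ⇒ (1 − 5/6z)y_{n+1} = (1 + 1/6z)y_n
  so R(z) = (1 + 1/6z)/(1 − 5/6z).

Need |R(x)|<1, x<0.
x=-1.07: |R|=0.4344
x=-2: |R|=0.2500
x=-10: |R|=0.0714
x=-100: |R|=0.1858
θ=5/6≥1/2 ⇒ |1+1/6x|<|1−5/6x| ∀x<0 ⇒ unbounded interval.

(−∞, 0) — no finite endpoint.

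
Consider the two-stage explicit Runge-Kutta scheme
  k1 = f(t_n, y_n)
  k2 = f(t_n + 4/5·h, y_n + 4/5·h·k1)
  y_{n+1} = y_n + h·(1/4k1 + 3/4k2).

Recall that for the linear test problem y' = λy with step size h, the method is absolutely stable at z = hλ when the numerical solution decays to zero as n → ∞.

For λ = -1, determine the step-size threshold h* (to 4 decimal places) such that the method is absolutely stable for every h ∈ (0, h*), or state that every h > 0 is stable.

(-1.6667,0); λ=-1 ⇒ h* = (5/3)/1 = 1.6667.

Test eqn y'=λy, z=hλ:
  k1=λy_n ⇒ h·k1=z·y_n;  k2=λ(1+4/5z)y_n ⇒ h·k2=z(1+4/5z)y_n
  y_{n+1}/y_n = 1 + 1/4z + 3/4z(1+4/5z) = 1 + z + 3/5z²
  so R(z) = 1 + z + 3/5z².

Need |R(x)|<1, x<0.
x=-0.54: |R|=0.6350
R=1: x+3/5x²=0 ⇒ x=−5/3=-1.6667; min R=1−1/(4·3/5)=0.5833>−1
Confirm numerically:
  x=-1.507: |R|=0.85563 <1
  x=-1.120: |R|=0.63264 <1
  x=-0.914: |R|=0.58724 <1
  x=-0.678: |R|=0.59781 <1
  x=-2.257: |R|=1.79943 >1
  x=-1.822: |R|=1.16981 >1
  x=-1.799: |R|=1.14284 >1
So |R|<1 on (-1.6667, 0).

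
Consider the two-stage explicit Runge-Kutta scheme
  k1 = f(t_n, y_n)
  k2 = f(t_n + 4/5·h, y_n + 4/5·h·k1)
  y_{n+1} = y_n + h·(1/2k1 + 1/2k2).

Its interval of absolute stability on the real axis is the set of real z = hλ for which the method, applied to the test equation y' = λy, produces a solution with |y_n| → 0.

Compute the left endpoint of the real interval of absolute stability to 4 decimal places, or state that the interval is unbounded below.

left endpoint -2.5000.

With y'=λy (z=hλ):
  k1=λy_n ⇒ h·k1=z·y_n;  k2=λ(1+4/5z)y_n ⇒ h·k2=z(1+4/5z)y_n
  y_{n+1}/y_n = 1 + 1/2z + 1/2z(1+4/5z) = 1 + z + 2/5z²
  Hence R(z) = 1 + z + 2/5z².

Solve |R(x)|<1 on ℝ⁻.
x=-0.44: |R|=0.6374
R=1: x+2/5x²=0 ⇒ x=−5/2=-2.5000; min R=1−1/(4·2/5)=0.3750>−1
Confirm numerically:
  x=-2.401: |R|=0.90492 <1
  x=-1.718: |R|=0.46261 <1
  x=-1.391: |R|=0.38295 <1
  x=-1.211: |R|=0.37561 <1
  x=-3.063: |R|=1.68979 >1
  x=-2.594: |R|=1.09753 >1
So |R|<1 on (-2.5000, 0).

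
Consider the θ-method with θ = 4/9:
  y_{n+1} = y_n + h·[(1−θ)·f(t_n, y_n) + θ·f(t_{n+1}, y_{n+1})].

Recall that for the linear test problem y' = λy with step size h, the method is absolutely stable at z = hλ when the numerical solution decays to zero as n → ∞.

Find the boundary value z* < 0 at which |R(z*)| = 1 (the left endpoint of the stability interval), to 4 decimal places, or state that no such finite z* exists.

Test eqn y'=λy, z=hλ:
  y_{n+1} = y_n + z·[5/9·y_n + 4/9·y_{n+1}] ⇒ (1 − 4/9z)y_{n+1} = (1 + 5/9z)y_n
  so R(z) = (1 + 5/9z)/(1 − 4/9z).

Need |R(x)|<1, x<0.
x=-1.65: |R|=0.0481
R=−1: 1+5/9x = −1+4/9x ⇒ -1/9x=2 ⇒ x=2/(-1/9)=-18.0000
Confirm numerically:
  x=-17.871: |R|=0.99840 <1
  x=-17.810: |R|=0.99763 <1
  x=-17.340: |R|=0.99158 <1
  x=-13.821: |R|=0.93499 <1
  x=-18.511: |R|=1.00615 >1
  x=-18.351: |R|=1.00426 >1
  x=-18.247: |R|=1.00301 >1
So |R|<1 on (-18.0000, 0).

z* = -18.0000.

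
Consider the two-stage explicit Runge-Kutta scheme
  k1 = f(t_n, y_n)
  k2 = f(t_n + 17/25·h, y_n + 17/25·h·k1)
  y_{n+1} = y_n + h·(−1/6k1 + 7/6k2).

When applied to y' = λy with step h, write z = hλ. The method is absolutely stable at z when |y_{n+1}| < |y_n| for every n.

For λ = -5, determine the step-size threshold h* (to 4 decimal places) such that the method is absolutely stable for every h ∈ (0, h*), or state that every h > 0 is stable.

(-1.2605,0); λ=-5 ⇒ h* = (150/119)/5 = 0.2521.

With y'=λy (z=hλ):
  k1=λy_n ⇒ h·k1=z·y_n;  k2=λ(1+17/25z)y_n ⇒ h·k2=z(1+17/25z)y_n
  y_{n+1}/y_n = 1 − 1/6z + 7/6z(1+17/25z) = 1 + z + 119/150z²
  ⇒ R(z) = 1 + z + 119/150z².

Solve |R(x)|<1 on ℝ⁻.
x=-1.28: |R|=1.0198
R=1: x+119/150x²=0 ⇒ x=−150/119=-1.2605; min R=1−1/(4·119/150)=0.6849>−1
Confirm numerically:
  x=-1.072: |R|=0.83969 <1
  x=-0.827: |R|=0.71558 <1
  x=-0.623: |R|=0.68492 <1
  x=-1.580: |R|=1.40048 >1
  x=-1.527: |R|=1.32284 >1
  x=-1.402: |R|=1.15738 >1
Interval (-1.2605, 0).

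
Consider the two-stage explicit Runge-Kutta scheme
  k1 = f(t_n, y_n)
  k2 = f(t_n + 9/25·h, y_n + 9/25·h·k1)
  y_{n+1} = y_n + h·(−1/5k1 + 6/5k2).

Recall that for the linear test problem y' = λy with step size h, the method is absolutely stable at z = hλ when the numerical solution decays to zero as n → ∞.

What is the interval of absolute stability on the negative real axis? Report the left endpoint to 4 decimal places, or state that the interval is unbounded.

(-2.3148, 0).

With y'=λy (z=hλ):
  k1=λy_n ⇒ h·k1=z·y_n;  k2=λ(1+9/25z)y_n ⇒ h·k2=z(1+9/25z)y_n
  y_{n+1}/y_n = 1 − 1/5z + 6/5z(1+9/25z) = 1 + z + 54/125z²
  so R(z) = 1 + z + 54/125z².

Find x<0 with |R(x)|<1.
x=-0.87: |R|=0.4570
R=1: x+54/125x²=0 ⇒ x=−125/54=-2.3148; min R=1−1/(4·54/125)=0.4213>−1
Confirm numerically:
  x=-1.571: |R|=0.49519 <1
  x=-1.201: |R|=0.42212 <1
  x=-0.976: |R|=0.43551 <1
  x=-0.937: |R|=0.44228 <1
  x=-2.588: |R|=1.30543 >1
  x=-2.352: |R|=1.03778 >1
So |R|<1 on (-2.3148, 0).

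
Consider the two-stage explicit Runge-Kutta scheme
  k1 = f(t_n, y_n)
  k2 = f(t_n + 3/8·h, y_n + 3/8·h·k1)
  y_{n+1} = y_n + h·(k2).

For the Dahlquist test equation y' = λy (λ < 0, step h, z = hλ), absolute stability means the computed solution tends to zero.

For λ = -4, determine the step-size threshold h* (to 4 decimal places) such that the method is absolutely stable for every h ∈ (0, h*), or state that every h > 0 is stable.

(-2.6667,0); λ=-4 ⇒ h* = (8/3)/4 = 0.6667.

With y'=λy (z=hλ):
  k1=λy_n ⇒ h·k1=z·y_n;  k2=λ(1+3/8z)y_n ⇒ h·k2=z(1+3/8z)y_n
  y_{n+1}/y_n = 1 + z(1+3/8z) = 1 + z + 3/8z²
  Hence R(z) = 1 + z + 3/8z².

Find x<0 with |R(x)|<1.
x=-1.77: |R|=0.4048
R=1: x+3/8x²=0 ⇒ x=−8/3=-2.6667; min R=1−1/(4·3/8)=0.3333>−1
Confirm numerically:
  x=-1.914: |R|=0.45977 <1
  x=-1.878: |R|=0.44458 <1
  x=-1.574: |R|=0.35505 <1
  x=-1.233: |R|=0.33711 <1
  x=-2.998: |R|=1.37250 >1
  x=-2.821: |R|=1.16327 >1
  x=-2.730: |R|=1.06484 >1
Stable set (-2.6667, 0).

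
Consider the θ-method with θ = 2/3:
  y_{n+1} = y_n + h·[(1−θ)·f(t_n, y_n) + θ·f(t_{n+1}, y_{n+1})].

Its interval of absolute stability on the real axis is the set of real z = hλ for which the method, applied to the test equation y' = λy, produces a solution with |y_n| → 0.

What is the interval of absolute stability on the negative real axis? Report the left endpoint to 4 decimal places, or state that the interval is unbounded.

unbounded; (−∞, 0).

On y'=λy, z=hλ:
  y_{n+1} = y_n + z·[1/3·y_n + 2/3·y_{n+1}] ⇒ (1 − 2/3z)y_{n+1} = (1 + 1/3z)y_n
  Hence R(z) = (1 + 1/3z)/(1 − 2/3z).

Solve |R(x)|<1 on ℝ⁻.
x=-0.68: |R|=0.5321
x=-2: |R|=0.1429
x=-10: |R|=0.3043
x=-100: |R|=0.4778
θ=2/3≥1/2 ⇒ |1+1/3x|<|1−2/3x| ∀x<0 ⇒ interval (−∞,0).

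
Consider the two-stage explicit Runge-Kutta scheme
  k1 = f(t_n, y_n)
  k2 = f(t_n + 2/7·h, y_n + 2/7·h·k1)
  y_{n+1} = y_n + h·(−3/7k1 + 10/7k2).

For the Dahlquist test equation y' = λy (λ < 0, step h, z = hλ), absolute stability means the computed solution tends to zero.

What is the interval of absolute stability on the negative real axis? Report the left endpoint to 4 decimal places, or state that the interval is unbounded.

(-2.4500, 0).

On y'=λy, z=hλ:
  k1=λy_n ⇒ h·k1=z·y_n;  k2=λ(1+2/7z)y_n ⇒ h·k2=z(1+2/7z)y_n
  y_{n+1}/y_n = 1 − 3/7z + 10/7z(1+2/7z) = 1 + z + 20/49z²
  ⇒ R(z) = 1 + z + 20/49z².

Find x<0 with |R(x)|<1.
x=-0.97: |R|=0.4140
R=1: x+20/49x²=0 ⇒ x=−49/20=-2.4500; min R=1−1/(4·20/49)=0.3875>−1
Confirm numerically:
  x=-2.274: |R|=0.83664 <1
  x=-1.785: |R|=0.51550 <1
  x=-1.644: |R|=0.45916 <1
  x=-1.328: |R|=0.39183 <1
  x=-2.808: |R|=1.41031 >1
  x=-2.803: |R|=1.40386 >1
So |R|<1 on (-2.4500, 0).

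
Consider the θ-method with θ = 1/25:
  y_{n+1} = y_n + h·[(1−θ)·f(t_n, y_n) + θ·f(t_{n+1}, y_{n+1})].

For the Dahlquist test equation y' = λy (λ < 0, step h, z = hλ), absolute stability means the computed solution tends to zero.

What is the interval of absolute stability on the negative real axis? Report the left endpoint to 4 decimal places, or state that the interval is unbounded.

z∈(-2.1739,0).

On y'=λy, z=hλ:
  y_{n+1} = y_n + z·[24/25·y_n + 1/25·y_{n+1}] ⇒ (1 − 1/25z)y_{n+1} = (1 + 24/25z)y_n
  R(z) = (1 + 24/25z)/(1 − 1/25z).

Find x<0 with |R(x)|<1.
x=-1.46: |R|=0.3794
R=−1: 1+24/25x = −1+1/25x ⇒ -23/25x=2 ⇒ x=2/(-23/25)=-2.1739
Confirm numerically:
  x=-2.047: |R|=0.89208 <1
  x=-2.040: |R|=0.88609 <1
  x=-1.638: |R|=0.53728 <1
  x=-2.759: |R|=1.48478 >1
  x=-2.594: |R|=1.35015 >1
  x=-2.240: |R|=1.05580 >1
Interval (-2.1739, 0).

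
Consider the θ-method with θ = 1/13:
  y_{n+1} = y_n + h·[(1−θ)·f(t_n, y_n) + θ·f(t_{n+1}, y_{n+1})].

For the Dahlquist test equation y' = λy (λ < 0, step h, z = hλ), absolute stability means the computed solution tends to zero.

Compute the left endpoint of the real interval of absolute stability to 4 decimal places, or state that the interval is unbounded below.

left endpoint -2.3636.

On y'=λy, z=hλ:
  y_{n+1} = y_n + z·[12/13·y_n + 1/13·y_{n+1}] ⇒ (1 − 1/13z)y_{n+1} = (1 + 12/13z)y_n
  ⇒ R(z) = (1 + 12/13z)/(1 − 1/13z).

Need |R(x)|<1, x<0.
x=-0.5: |R|=0.5185
R=−1: 1+12/13x = −1+1/13x ⇒ -11/13x=2 ⇒ x=2/(-11/13)=-2.3636
Confirm numerically:
  x=-2.167: |R|=0.85739 <1
  x=-1.405: |R|=0.26796 <1
  x=-1.129: |R|=0.03879 <1
  x=-1.040: |R|=0.03704 <1
  x=-2.503: |R|=1.09888 >1
  x=-2.490: |R|=1.08974 >1
So |R|<1 on (-2.3636, 0).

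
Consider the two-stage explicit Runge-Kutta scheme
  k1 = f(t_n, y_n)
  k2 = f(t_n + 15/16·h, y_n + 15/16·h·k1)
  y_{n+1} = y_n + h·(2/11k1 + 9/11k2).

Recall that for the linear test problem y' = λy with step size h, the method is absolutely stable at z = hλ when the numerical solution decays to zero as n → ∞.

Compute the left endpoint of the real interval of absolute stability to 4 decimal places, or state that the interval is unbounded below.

z* = -1.3037.

Test eqn y'=λy, z=hλ:
  k1=λy_n ⇒ h·k1=z·y_n;  k2=λ(1+15/16z)y_n ⇒ h·k2=z(1+15/16z)y_n
  y_{n+1}/y_n = 1 + 2/11z + 9/11z(1+15/16z) = 1 + z + 135/176z²
  so R(z) = 1 + z + 135/176z².

Solve |R(x)|<1 on ℝ⁻.
x=-1.46: |R|=1.1750
R=1: x+135/176x²=0 ⇒ x=−176/135=-1.3037; min R=1−1/(4·135/176)=0.6741>−1
Confirm numerically:
  x=-0.729: |R|=0.67864 <1
  x=-0.655: |R|=0.67408 <1
  x=-0.592: |R|=0.67682 <1
  x=-1.887: |R|=1.84427 >1
  x=-1.423: |R|=1.13021 >1
Stable set (-1.3037, 0).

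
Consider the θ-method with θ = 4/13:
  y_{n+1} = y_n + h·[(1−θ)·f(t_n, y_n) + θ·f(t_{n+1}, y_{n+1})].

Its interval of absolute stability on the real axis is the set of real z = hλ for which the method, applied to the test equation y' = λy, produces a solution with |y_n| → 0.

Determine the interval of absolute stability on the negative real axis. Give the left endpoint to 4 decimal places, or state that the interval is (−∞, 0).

(-5.2000, 0).

On y'=λy, z=hλ:
  y_{n+1} = y_n + z·[9/13·y_n + 4/13·y_{n+1}] ⇒ (1 − 4/13z)y_{n+1} = (1 + 9/13z)y_n
  Hence R(z) = (1 + 9/13z)/(1 − 4/13z).

Need |R(x)|<1, x<0.
x=-1.71: |R|=0.1205
R=−1: 1+9/13x = −1+4/13x ⇒ -5/13x=2 ⇒ x=2/(-5/13)=-5.2000
Confirm numerically:
  x=-4.864: |R|=0.94824 <1
  x=-2.905: |R|=0.53392 <1
  x=-2.573: |R|=0.43607 <1
  x=-2.146: |R|=0.29253 <1
  x=-5.795: |R|=1.08223 >1
  x=-5.739: |R|=1.07495 >1
  x=-5.338: |R|=1.02009 >1
Interval (-5.2000, 0).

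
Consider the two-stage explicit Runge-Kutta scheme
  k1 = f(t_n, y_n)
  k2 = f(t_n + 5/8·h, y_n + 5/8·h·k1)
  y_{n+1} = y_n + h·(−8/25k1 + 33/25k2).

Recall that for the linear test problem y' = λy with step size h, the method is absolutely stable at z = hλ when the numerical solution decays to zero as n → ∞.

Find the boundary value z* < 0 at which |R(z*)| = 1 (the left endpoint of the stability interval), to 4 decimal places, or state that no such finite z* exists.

left endpoint -1.2121.

Set f=λy, z=hλ:
  k1=λy_n ⇒ h·k1=z·y_n;  k2=λ(1+5/8z)y_n ⇒ h·k2=z(1+5/8z)y_n
  y_{n+1}/y_n = 1 − 8/25z + 33/25z(1+5/8z) = 1 + z + 33/40z²
  so R(z) = 1 + z + 33/40z².

Need |R(x)|<1, x<0.
x=-0.77: |R|=0.7191
R=1: x+33/40x²=0 ⇒ x=−40/33=-1.2121; min R=1−1/(4·33/40)=0.6970>−1
Confirm numerically:
  x=-1.063: |R|=0.86922 <1
  x=-0.917: |R|=0.77673 <1
  x=-0.604: |R|=0.69697 <1
  x=-1.777: |R|=1.82813 >1
  x=-1.608: |R|=1.52517 >1
  x=-1.596: |R|=1.50545 >1
Interval (-1.2121, 0).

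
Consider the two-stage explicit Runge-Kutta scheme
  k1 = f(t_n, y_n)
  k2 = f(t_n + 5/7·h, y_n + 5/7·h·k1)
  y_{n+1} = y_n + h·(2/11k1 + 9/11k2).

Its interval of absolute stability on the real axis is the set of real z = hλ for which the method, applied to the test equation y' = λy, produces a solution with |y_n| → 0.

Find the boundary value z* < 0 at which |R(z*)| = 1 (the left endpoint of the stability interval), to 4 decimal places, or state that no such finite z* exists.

left endpoint -1.7111.

Set f=λy, z=hλ:
  k1=λy_n ⇒ h·k1=z·y_n;  k2=λ(1+5/7z)y_n ⇒ h·k2=z(1+5/7z)y_n
  y_{n+1}/y_n = 1 + 2/11z + 9/11z(1+5/7z) = 1 + z + 45/77z²
  Hence R(z) = 1 + z + 45/77z².

Solve |R(x)|<1 on ℝ⁻.
x=-1.61: |R|=0.9049
R=1: x+45/77x²=0 ⇒ x=−77/45=-1.7111; min R=1−1/(4·45/77)=0.5722>−1
Confirm numerically:
  x=-1.487: |R|=0.80524 <1
  x=-1.473: |R|=0.79502 <1
  x=-1.201: |R|=0.64196 <1
  x=-1.110: |R|=0.61006 <1
  x=-2.252: |R|=1.71187 >1
  x=-2.201: |R|=1.63014 >1
Interval (-1.7111, 0).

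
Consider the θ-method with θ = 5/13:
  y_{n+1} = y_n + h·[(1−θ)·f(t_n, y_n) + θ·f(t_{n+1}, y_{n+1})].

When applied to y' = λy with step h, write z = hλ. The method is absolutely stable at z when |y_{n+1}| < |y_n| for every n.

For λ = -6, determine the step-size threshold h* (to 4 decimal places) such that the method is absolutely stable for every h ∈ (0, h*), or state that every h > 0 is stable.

Test eqn y'=λy, z=hλ:
  y_{n+1} = y_n + z·[8/13·y_n + 5/13·y_{n+1}] ⇒ (1 − 5/13z)y_{n+1} = (1 + 8/13z)y_n
  ⇒ R(z) = (1 + 8/13z)/(1 − 5/13z).

Find x<0 with |R(x)|<1.
x=-0.58: |R|=0.5258
R=−1: 1+8/13x = −1+5/13x ⇒ -3/13x=2 ⇒ x=2/(-3/13)=-8.6667
Confirm numerically:
  x=-8.573: |R|=0.99497 <1
  x=-7.978: |R|=0.96094 <1
  x=-7.971: |R|=0.96051 <1
  x=-5.514: |R|=0.76687 <1
  x=-9.255: |R|=1.02978 >1
  x=-8.967: |R|=1.01558 >1
  x=-8.729: |R|=1.00330 >1
So |R|<1 on (-8.6667, 0).

(-8.6667,0); λ=-6 ⇒ h* = (26/3)/6 = 1.4444.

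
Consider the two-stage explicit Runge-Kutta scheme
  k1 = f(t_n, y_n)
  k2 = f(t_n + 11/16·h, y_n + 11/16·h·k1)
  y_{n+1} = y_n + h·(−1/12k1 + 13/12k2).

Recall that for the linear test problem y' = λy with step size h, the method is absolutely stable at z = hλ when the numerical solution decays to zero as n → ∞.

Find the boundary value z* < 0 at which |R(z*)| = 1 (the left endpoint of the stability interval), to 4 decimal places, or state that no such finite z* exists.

On y'=λy, z=hλ:
  k1=λy_n ⇒ h·k1=z·y_n;  k2=λ(1+11/16z)y_n ⇒ h·k2=z(1+11/16z)y_n
  y_{n+1}/y_n = 1 − 1/12z + 13/12z(1+11/16z) = 1 + z + 143/192z²
  so R(z) = 1 + z + 143/192z².

Solve |R(x)|<1 on ℝ⁻.
x=-0.71: |R|=0.6654
R=1: x+143/192x²=0 ⇒ x=−192/143=-1.3427; min R=1−1/(4·143/192)=0.6643>−1
Confirm numerically:
  x=-1.237: |R|=0.90266 <1
  x=-1.020: |R|=0.75488 <1
  x=-0.968: |R|=0.72989 <1
  x=-1.813: |R|=1.63511 >1
  x=-1.529: |R|=1.21220 >1
Interval (-1.3427, 0).

z* = -1.3427.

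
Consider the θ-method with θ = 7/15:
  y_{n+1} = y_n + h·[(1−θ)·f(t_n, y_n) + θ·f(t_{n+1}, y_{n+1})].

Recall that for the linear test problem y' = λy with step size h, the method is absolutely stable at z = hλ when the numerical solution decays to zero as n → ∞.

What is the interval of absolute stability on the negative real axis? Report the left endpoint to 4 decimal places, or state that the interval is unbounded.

z∈(-30.0000,0).

On y'=λy, z=hλ:
  y_{n+1} = y_n + z·[8/15·y_n + 7/15·y_{n+1}] ⇒ (1 − 7/15z)y_{n+1} = (1 + 8/15z)y_n
  R(z) = (1 + 8/15z)/(1 − 7/15z).

Find x<0 with |R(x)|<1.
x=-0.49: |R|=0.6012
R=−1: 1+8/15x = −1+7/15x ⇒ -1/15x=2 ⇒ x=2/(-1/15)=-30.0000
Confirm numerically:
  x=-18.129: |R|=0.91634 <1
  x=-15.234: |R|=0.87861 <1
  x=-13.364: |R|=0.84674 <1
  x=-30.464: |R|=1.00203 >1
  x=-30.413: |R|=1.00181 >1
Interval (-30.0000, 0).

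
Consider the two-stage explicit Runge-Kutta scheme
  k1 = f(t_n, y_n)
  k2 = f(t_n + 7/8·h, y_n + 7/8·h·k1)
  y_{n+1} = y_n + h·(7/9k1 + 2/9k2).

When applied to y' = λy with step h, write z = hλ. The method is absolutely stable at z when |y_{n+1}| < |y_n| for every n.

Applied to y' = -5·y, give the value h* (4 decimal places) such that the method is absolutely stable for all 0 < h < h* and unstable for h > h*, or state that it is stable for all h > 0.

With y'=λy (z=hλ):
  k1=λy_n ⇒ h·k1=z·y_n;  k2=λ(1+7/8z)y_n ⇒ h·k2=z(1+7/8z)y_n
  y_{n+1}/y_n = 1 + 7/9z + 2/9z(1+7/8z) = 1 + z + 7/36z²
  ⇒ R(z) = 1 + z + 7/36z².

Solve |R(x)|<1 on ℝ⁻.
x=-0.86: |R|=0.2838
R=1: x+7/36x²=0 ⇒ x=−36/7=-5.1429; min R=1−1/(4·7/36)=-0.2857>−1
Confirm numerically:
  x=-4.012: |R|=0.11781 <1
  x=-3.139: |R|=0.22308 <1
  x=-3.023: |R|=0.24606 <1
  x=-2.201: |R|=0.25903 <1
  x=-5.300: |R|=1.16194 >1
  x=-5.198: |R|=1.05573 >1
Interval (-5.1429, 0).

(-5.1429,0); λ=-5 ⇒ h* = (36/7)/5 = 1.0286.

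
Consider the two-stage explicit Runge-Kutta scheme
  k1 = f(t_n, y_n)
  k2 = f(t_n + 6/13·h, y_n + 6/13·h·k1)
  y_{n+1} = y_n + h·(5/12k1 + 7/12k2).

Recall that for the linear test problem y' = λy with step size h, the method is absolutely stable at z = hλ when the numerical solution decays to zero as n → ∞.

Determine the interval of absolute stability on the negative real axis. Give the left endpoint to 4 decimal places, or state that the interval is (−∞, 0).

With y'=λy (z=hλ):
  k1=λy_n ⇒ h·k1=z·y_n;  k2=λ(1+6/13z)y_n ⇒ h·k2=z(1+6/13z)y_n
  y_{n+1}/y_n = 1 + 5/12z + 7/12z(1+6/13z) = 1 + z + 7/26z²
  ⇒ R(z) = 1 + z + 7/26z².

Need |R(x)|<1, x<0.
x=-1.21: |R|=0.1842
R=1: x+7/26x²=0 ⇒ x=−26/7=-3.7143; min R=1−1/(4·7/26)=0.0714>−1
Confirm numerically:
  x=-2.948: |R|=0.39180 <1
  x=-2.476: |R|=0.17454 <1
  x=-1.836: |R|=0.07155 <1
  x=-4.098: |R|=1.42335 >1
  x=-3.828: |R|=1.11720 >1
  x=-3.735: |R|=1.02083 >1
Interval (-3.7143, 0).

(-3.7143, 0).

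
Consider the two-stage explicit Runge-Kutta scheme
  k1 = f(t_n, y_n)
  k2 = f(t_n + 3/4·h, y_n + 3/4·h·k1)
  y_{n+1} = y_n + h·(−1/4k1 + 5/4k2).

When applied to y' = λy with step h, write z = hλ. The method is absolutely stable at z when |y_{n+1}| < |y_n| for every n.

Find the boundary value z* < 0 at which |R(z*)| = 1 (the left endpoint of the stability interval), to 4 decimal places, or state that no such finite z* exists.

left endpoint -1.0667.

Set f=λy, z=hλ:
  k1=λy_n ⇒ h·k1=z·y_n;  k2=λ(1+3/4z)y_n ⇒ h·k2=z(1+3/4z)y_n
  y_{n+1}/y_n = 1 − 1/4z + 5/4z(1+3/4z) = 1 + z + 15/16z²
  R(z) = 1 + z + 15/16z².

Find x<0 with |R(x)|<1.
x=-0.7: |R|=0.7594
R=1: x+15/16x²=0 ⇒ x=−16/15=-1.0667; min R=1−1/(4·15/16)=0.7333>−1
Confirm numerically:
  x=-1.040: |R|=0.97400 <1
  x=-0.993: |R|=0.93142 <1
  x=-0.771: |R|=0.78629 <1
  x=-0.622: |R|=0.74070 <1
  x=-1.481: |R|=1.57528 >1
  x=-1.299: |R|=1.28294 >1
  x=-1.173: |R|=1.11693 >1
So |R|<1 on (-1.0667, 0).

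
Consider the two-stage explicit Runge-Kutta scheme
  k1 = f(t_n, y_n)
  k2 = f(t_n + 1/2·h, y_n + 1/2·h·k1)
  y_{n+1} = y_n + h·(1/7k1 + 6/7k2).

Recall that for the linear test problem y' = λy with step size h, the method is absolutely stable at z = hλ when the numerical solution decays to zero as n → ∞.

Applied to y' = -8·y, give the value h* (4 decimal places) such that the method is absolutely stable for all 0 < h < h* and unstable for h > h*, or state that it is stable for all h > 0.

Test eqn y'=λy, z=hλ:
  k1=λy_n ⇒ h·k1=z·y_n;  k2=λ(1+1/2z)y_n ⇒ h·k2=z(1+1/2z)y_n
  y_{n+1}/y_n = 1 + 1/7z + 6/7z(1+1/2z) = 1 + z + 3/7z²
  R(z) = 1 + z + 3/7z².

Solve |R(x)|<1 on ℝ⁻.
x=-1.27: |R|=0.4212
R=1: x+3/7x²=0 ⇒ x=−7/3=-2.3333; min R=1−1/(4·3/7)=0.4167>−1
Confirm numerically:
  x=-1.862: |R|=0.62388 <1
  x=-1.675: |R|=0.52741 <1
  x=-1.542: |R|=0.47704 <1
  x=-2.471: |R|=1.14579 >1
  x=-2.355: |R|=1.02187 >1
So |R|<1 on (-2.3333, 0).

(-2.3333,0); λ=-8 ⇒ h* = (7/3)/8 = 0.2917.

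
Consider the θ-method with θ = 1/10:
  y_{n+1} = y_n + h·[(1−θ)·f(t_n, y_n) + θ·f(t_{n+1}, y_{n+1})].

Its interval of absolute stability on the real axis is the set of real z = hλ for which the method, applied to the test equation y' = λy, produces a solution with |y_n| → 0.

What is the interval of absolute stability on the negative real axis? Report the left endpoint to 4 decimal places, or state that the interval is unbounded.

On y'=λy, z=hλ:
  y_{n+1} = y_n + z·[9/10·y_n + 1/10·y_{n+1}] ⇒ (1 − 1/10z)y_{n+1} = (1 + 9/10z)y_n
  ⇒ R(z) = (1 + 9/10z)/(1 − 1/10z).

Solve |R(x)|<1 on ℝ⁻.
x=-1.11: |R|=0.0009
R=−1: 1+9/10x = −1+1/10x ⇒ -4/5x=2 ⇒ x=2/(-4/5)=-2.5000
Confirm numerically:
  x=-2.064: |R|=0.71088 <1
  x=-1.671: |R|=0.43175 <1
  x=-1.658: |R|=0.42220 <1
  x=-2.830: |R|=1.20577 >1
  x=-2.728: |R|=1.14331 >1
Interval (-2.5000, 0).

(-2.5000, 0).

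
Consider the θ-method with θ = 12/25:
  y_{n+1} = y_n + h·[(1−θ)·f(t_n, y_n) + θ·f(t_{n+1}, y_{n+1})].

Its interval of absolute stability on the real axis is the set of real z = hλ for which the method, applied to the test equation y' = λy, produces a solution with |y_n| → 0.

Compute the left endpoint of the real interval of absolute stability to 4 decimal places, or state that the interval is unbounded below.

On y'=λy, z=hλ:
  y_{n+1} = y_n + z·[13/25·y_n + 12/25·y_{n+1}] ⇒ (1 − 12/25z)y_{n+1} = (1 + 13/25z)y_n
  Hence R(z) = (1 + 13/25z)/(1 − 12/25z).

Solve |R(x)|<1 on ℝ⁻.
x=-1.47: |R|=0.1381
R=−1: 1+13/25x = −1+12/25x ⇒ -1/25x=2 ⇒ x=2/(-1/25)=-50.0000
Confirm numerically:
  x=-43.271: |R|=0.98764 <1
  x=-41.481: |R|=0.98370 <1
  x=-24.973: |R|=0.92292 <1
  x=-50.551: |R|=1.00087 >1
  x=-50.267: |R|=1.00043 >1
  x=-50.122: |R|=1.00019 >1
So |R|<1 on (-50.0000, 0).

z* = -50.0000.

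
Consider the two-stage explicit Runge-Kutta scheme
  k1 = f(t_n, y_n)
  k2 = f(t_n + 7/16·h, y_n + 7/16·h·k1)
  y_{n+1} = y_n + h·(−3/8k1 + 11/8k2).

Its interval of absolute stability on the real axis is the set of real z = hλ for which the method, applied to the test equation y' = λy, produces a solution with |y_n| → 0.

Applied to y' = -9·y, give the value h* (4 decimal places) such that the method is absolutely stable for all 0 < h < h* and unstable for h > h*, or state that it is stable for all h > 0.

Set f=λy, z=hλ:
  k1=λy_n ⇒ h·k1=z·y_n;  k2=λ(1+7/16z)y_n ⇒ h·k2=z(1+7/16z)y_n
  y_{n+1}/y_n = 1 − 3/8z + 11/8z(1+7/16z) = 1 + z + 77/128z²
  so R(z) = 1 + z + 77/128z².

Boundary: |R(x)|=1, x<0.
x=-1.36: |R|=0.7527
R=1: x+77/128x²=0 ⇒ x=−128/77=-1.6623; min R=1−1/(4·77/128)=0.5844>−1
Confirm numerically:
  x=-1.351: |R|=0.74697 <1
  x=-0.796: |R|=0.58516 <1
  x=-0.752: |R|=0.58819 <1
  x=-0.751: |R|=0.58828 <1
  x=-2.210: |R|=1.72809 >1
  x=-2.000: |R|=1.40625 >1
Stable set (-1.6623, 0).

(-1.6623,0); λ=-9 ⇒ h* = (128/77)/9 = 0.1847.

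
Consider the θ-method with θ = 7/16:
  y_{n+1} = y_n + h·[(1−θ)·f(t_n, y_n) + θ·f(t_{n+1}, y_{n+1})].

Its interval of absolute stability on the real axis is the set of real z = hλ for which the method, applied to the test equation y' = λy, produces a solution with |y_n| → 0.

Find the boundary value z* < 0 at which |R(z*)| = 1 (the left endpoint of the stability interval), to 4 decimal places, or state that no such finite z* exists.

Set f=λy, z=hλ:
  y_{n+1} = y_n + z·[9/16·y_n + 7/16·y_{n+1}] ⇒ (1 − 7/16z)y_{n+1} = (1 + 9/16z)y_n
  so R(z) = (1 + 9/16z)/(1 − 7/16z).

Solve |R(x)|<1 on ℝ⁻.
x=-1.77: |R|=0.0025
R=−1: 1+9/16x = −1+7/16x ⇒ -1/8x=2 ⇒ x=2/(-1/8)=-16.0000
Confirm numerically:
  x=-15.222: |R|=0.98730 <1
  x=-14.184: |R|=0.96850 <1
  x=-11.394: |R|=0.90380 <1
  x=-10.829: |R|=0.88735 <1
  x=-16.363: |R|=1.00556 >1
  x=-16.077: |R|=1.00120 >1
  x=-16.020: |R|=1.00031 >1
So |R|<1 on (-16.0000, 0).

z* = -16.0000.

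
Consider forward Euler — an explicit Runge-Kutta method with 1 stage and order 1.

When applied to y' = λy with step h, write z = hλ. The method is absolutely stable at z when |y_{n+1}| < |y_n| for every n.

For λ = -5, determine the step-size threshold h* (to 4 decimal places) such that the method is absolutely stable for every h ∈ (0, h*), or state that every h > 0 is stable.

(-2.0000,0); λ=-5 ⇒ h* = 0.4000.

On y'=λy, z=hλ:
  order 1, 1-stage ⇒ R(z)=1+z
  (e.g. R(-0.87)=0.13000, |R|=0.13000)

Need |R(x)|<1, x<0.
x=-0.87: |R|=0.1300
|R(-2.13)|=1.1300 |R(-1.58)|=0.5800 |R(-0.52)|=0.4800
Bisect:
  x_lo=-2.5189 |R|=1.5189  x_hi=-0.3282 |R|=0.6718
  mid=-1.42351 |R|=0.42351 →hi
  mid=-1.97119 |R|=0.97119 →hi
  mid=-2.24503 |R|=1.24503 →lo
  mid=-2.10811 |R|=1.10811 →lo
  mid=-2.03965 |R|=1.03965 →lo
  mid=-2.00542 |R|=1.00542 →lo
  mid=-1.98831 |R|=0.98831 →hi
  ...
  [-2.00007,-1.99994] ⇒ x*=-2.0000
So |R|<1 on (-2.0000, 0).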